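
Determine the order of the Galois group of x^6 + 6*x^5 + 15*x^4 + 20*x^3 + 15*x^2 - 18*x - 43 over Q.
The degree of the splitting field over Q equals the order of the Galois group, so first determine the group. The polynomial f is an irreducible sextic over Q, so G = Gal(f/Q) is one of the 16 transitive subgroups 6T1, ..., 6T16 of S_6. The discriminant of f is 746496000000 = 864000^2, a perfect square, so G is contained in A_6. The transitive groups of degree 6 contained in A_6 are: A_4 (6T4, order 12), S_4 (6T7, order 24), (C_3 x C_3) : C_4 (6T10, order 36), PSL(2,5) (6T12, order 60), A_6 (6T15, order 360). By Dedekind's theorem, for a prime p not dividing disc(f) the degrees of the irreducible factors of f mod p form the cycle type of an element of G. Factoring f modulo the 6 such primes p <= 23 (skipping 2, 3, 5, which divide the discriminant), each new pattern first appears at: mod 7: f = (x + 5)(x^5 + x^4 + 3x^3 + 5x^2 + 4x + 4), pattern 5+1; mod 23: f = (x + 3)(x + 12)(x + 17)(x^3 + 20x^2 + 4x + 15), pattern 3+1+1+1. No other pattern occurs in this range, so the set of observed cycle types is {5+1, 3+1+1+1}. Among the candidates above, the only group containing elements of all these cycle types is A_6 (6T15) — each of A_4 (6T4), S_4 (6T7), (C_3 x C_3) : C_4 (6T10), PSL(2,5) (6T12) lacks at least one of them. Hence G = A_6 (6T15), of order 360. The Galois group A_6 (6T15) has order 360, so the splitting field has degree 360 over Q.

360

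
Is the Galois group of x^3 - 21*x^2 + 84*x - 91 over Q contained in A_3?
Yes

The polynomial is irreducible of degree 3 over Q. Its discriminant is 35721 = 189^2, a perfect square. A Galois group lies in the alternating group exactly when the discriminant is a square in Q, so the Galois group (C_3) is contained in A_3.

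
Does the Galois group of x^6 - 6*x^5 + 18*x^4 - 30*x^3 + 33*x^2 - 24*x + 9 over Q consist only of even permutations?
No

The polynomial is irreducible of degree 6 over Q. Its discriminant is -16003008, which is not a perfect square. A Galois group lies in the alternating group exactly when the discriminant is a square in Q, so the Galois group (PGL(2,5)) is not contained in A_6.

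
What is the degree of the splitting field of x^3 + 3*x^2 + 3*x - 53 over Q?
The degree of the splitting field over Q equals the order of the Galois group, so first determine the group. The polynomial is an irreducible cubic over Q and its discriminant is -78732, which is not a perfect square. For an irreducible cubic, a non-square discriminant gives Galois group S_3. The Galois group S_3 (3T2) has order 6, so the splitting field has degree 6 over Q.

6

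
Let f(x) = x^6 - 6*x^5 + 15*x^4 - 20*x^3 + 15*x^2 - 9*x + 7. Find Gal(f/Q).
6T13: (S_3 x S_3) : C_2

The polynomial f is an irreducible sextic over Q, so G = Gal(f/Q) is one of the 16 transitive subgroups 6T1, ..., 6T16 of S_6. The discriminant of f is -9059283, which is not a perfect square, so G is not contained in A_6. The transitive groups of degree 6 not contained in A_6 are: C_6 (6T1, order 6), S_3 (6T2, order 6), D_6 (6T3, order 12), C_3 x S_3 (6T5, order 18), A_4 x C_2 (6T6, order 24), S_4 (6T8, order 24), S_3 x S_3 (6T9, order 36), S_4 x C_2 (6T11, order 48), (S_3 x S_3) : C_2 (6T13, order 72), PGL(2,5) (6T14, order 120), S_6 (6T16, order 720). By Dedekind's theorem, for a prime p not dividing disc(f) the degrees of the irreducible factors of f mod p form the cycle type of an element of G. Factoring f modulo the 28 such primes p <= 127 (skipping 3, 17, 43, which divide the discriminant), each new pattern first appears at: mod 2: f = (x^6 + x^4 + x^2 + x + 1), pattern 6; mod 7: f = (x)(x^2 + 2x + 3)(x^3 + 6x^2 + 4), pattern 3+2+1; mod 11: f = (x^2 + 7x + 5)(x^4 + 9x^3 + 2x^2 + 9x + 8), pattern 4+2; mod 13: f = (x + 2)(x + 7)(x^2 + x + 4)(x^2 + 10x + 5), pattern 2+2+1+1; mod 61: f = (x + 39)(x + 50)(x + 56)(x + 58)(x^2 + 35x + 14), pattern 2+1+1+1+1; mod 97: f = (x + 47)(x + 84)(x + 86)(x^3 + 68x^2 + 18x + 73), pattern 3+1+1+1; mod 113: f = (x^2 + 47x + 24)(x^2 + 66x + 38)(x^2 + 107x + 15), pattern 2+2+2; mod 127: f = (x^3 + 36x^2 + 31x + 41)(x^3 + 85x^2 + 99x + 90), pattern 3+3. No other pattern occurs in this range, so the set of observed cycle types is {6, 3+2+1, 4+2, 2+2+1+1, 2+1+1+1+1, 3+1+1+1, 2+2+2, 3+3}. The candidates containing elements of all these cycle types are (S_3 x S_3) : C_2 (6T13) of order 72, S_6 (6T16) of order 720; the others are excluded. The observed types are precisely the cycle types that occur in (S_3 x S_3) : C_2 (6T13) (apart from the identity). Each of the other remaining candidates has further cycle types, and by the Chebotarev density theorem the matching factorization patterns would occur for a proportion of primes equal to their share of the group: S_6 (6T16) additionally contains elements of type 5+1, 4+1+1 (234 of its 720 elements, about 32% of primes). None of the 28 primes tested shows any such pattern (for each of these groups the chance of that is below 10^-4), which rules them out. Hence G = (S_3 x S_3) : C_2 (6T13), of order 72.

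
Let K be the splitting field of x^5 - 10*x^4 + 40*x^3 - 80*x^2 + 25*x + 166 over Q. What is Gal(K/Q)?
A_5, the alternating group on 5 letters

The polynomial f is an irreducible quintic over Q, so G = Gal(f/Q) is a transitive subgroup of S_5: one of C_5 (5T1, order 5), D_5 (5T2, order 10), F_20 (5T3, order 20), A_5 (5T4, order 60) or S_5 (5T5, order 120). The discriminant of f is 58564000000 = 242000^2, a perfect square, so G is contained in A_5. The transitive groups of degree 5 contained in A_5 are: C_5 (5T1, order 5), D_5 (5T2, order 10), A_5 (5T4, order 60). By Dedekind's theorem, for a prime p not dividing disc(f) the degrees of the irreducible factors of f mod p form the cycle type of an element of G. Factoring f modulo the 3 such primes p <= 13 (skipping 2, 5, 11, which divide the discriminant), each new pattern first appears at: mod 3: f = (x^5 + 2x^4 + x^3 + x^2 + x + 1), pattern 5; mod 13: f = (x + 4)(x + 6)(x^3 + 6x^2 + 8x + 8), pattern 3+1+1. No other pattern occurs in this range, so the set of observed cycle types is {5, 3+1+1}. Among the candidates above, the only group containing elements of all these cycle types is A_5 (5T4) — each of C_5 (5T1), D_5 (5T2) lacks at least one of them. Hence G = A_5 (5T4), of order 60.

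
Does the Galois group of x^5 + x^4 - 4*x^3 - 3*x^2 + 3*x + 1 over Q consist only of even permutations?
Yes

The polynomial is irreducible of degree 5 over Q. Its discriminant is 14641 = 121^2, a perfect square. A Galois group lies in the alternating group exactly when the discriminant is a square in Q, so the Galois group (C_5) is contained in A_5.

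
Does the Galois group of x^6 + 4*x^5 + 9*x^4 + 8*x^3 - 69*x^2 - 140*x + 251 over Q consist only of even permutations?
Yes

The polynomial is irreducible of degree 6 over Q. Its discriminant is 564385546240000 = 23756800^2, a perfect square. A Galois group lies in the alternating group exactly when the discriminant is a square in Q, so the Galois group ((C_3 x C_3) : C_4) is contained in A_6.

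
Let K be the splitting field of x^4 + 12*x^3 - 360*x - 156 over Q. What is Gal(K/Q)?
The polynomial is an irreducible quartic over Q and its discriminant is -107953717248, which is not a perfect square, so the Galois group is not contained in A_4. The resolvent cubic y^3 - 3696*y - 107136 has exactly one rational root, so the Galois group is C_4 or D_4. The quartic remains irreducible over Q(sqrt(disc)), so the group is D_4.

D_4 (order 8)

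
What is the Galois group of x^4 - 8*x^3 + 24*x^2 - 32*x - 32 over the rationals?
D_4 (order 8)

The polynomial is an irreducible quartic over Q and its discriminant is -28311552, which is not a perfect square, so the Galois group is not contained in A_4. The resolvent cubic y^3 - 24*y^2 + 384*y - 2048 has exactly one rational root, so the Galois group is C_4 or D_4. The quartic remains irreducible over Q(sqrt(disc)), so the group is D_4.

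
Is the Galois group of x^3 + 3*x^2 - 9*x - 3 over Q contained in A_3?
Yes

The polynomial is irreducible of degree 3 over Q. Its discriminant is 5184 = 72^2, a perfect square. A Galois group lies in the alternating group exactly when the discriminant is a square in Q, so the Galois group (C_3) is contained in A_3.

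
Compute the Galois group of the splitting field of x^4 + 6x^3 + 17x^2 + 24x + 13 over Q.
The polynomial is an irreducible quartic over Q and its discriminant is 144 = 12^2, a perfect square, so the Galois group is contained in A_4. The resolvent cubic y^3 - 17*y^2 + 92*y - 160 splits completely over Q, which gives the Klein four-group V_4.

4T2: V_4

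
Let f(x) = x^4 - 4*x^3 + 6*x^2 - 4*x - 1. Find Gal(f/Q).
The polynomial is an irreducible quartic over Q and its discriminant is -2048, which is not a perfect square, so the Galois group is not contained in A_4. The resolvent cubic y^3 - 6*y^2 + 20*y - 24 has exactly one rational root, so the Galois group is C_4 or D_4. The quartic remains irreducible over Q(sqrt(disc)), so the group is D_4.

D_4 (also written D4)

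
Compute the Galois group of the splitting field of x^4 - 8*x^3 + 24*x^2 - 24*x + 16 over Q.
S_4

The polynomial is an irreducible quartic over Q and its discriminant is 937984, which is not a perfect square, so the Galois group is not contained in A_4. The resolvent cubic y^3 - 24*y^2 + 128*y - 64 is irreducible over Q. An irreducible resolvent with non-square discriminant gives S_4.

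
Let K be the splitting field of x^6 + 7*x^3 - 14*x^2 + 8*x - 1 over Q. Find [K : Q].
720

The degree of the splitting field over Q equals the order of the Galois group, so first determine the group. The polynomial f is an irreducible sextic over Q, so G = Gal(f/Q) is one of the 16 transitive subgroups 6T1, ..., 6T16 of S_6. The discriminant of f is 83681861, which is not a perfect square, so G is not contained in A_6. The transitive groups of degree 6 not contained in A_6 are: C_6 (6T1, order 6), S_3 (6T2, order 6), D_6 (6T3, order 12), C_3 x S_3 (6T5, order 18), A_4 x C_2 (6T6, order 24), S_4 (6T8, order 24), S_3 x S_3 (6T9, order 36), S_4 x C_2 (6T11, order 48), (S_3 x S_3) : C_2 (6T13, order 72), PGL(2,5) (6T14, order 120), S_6 (6T16, order 720). By Dedekind's theorem, for a prime p not dividing disc(f) the degrees of the irreducible factors of f mod p form the cycle type of an element of G. Factoring f modulo the 4 such primes p <= 7, each new pattern first appears at: mod 2: f = (x^6 + x^3 + 1), pattern 6; mod 5: f = (x + 2)(x^5 + 3x^4 + 4x^3 + 4x^2 + 3x + 2), pattern 5+1; mod 7: f = (x^2 + 5x + 2)(x^4 + 2x^3 + 2x^2 + 3), pattern 4+2. No other pattern occurs in this range, so the set of observed cycle types is {6, 5+1, 4+2}. Among the candidates above, the only group containing elements of all these cycle types is S_6 (6T16); every other candidate lacks at least one of them. Hence G = S_6 (6T16), of order 720. The Galois group S_6 (6T16) has order 720, so the splitting field has degree 720 over Q.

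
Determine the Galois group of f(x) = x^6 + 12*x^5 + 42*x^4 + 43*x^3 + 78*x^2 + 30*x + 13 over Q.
C_3 x S_3 (also written G18)

The polynomial f is an irreducible sextic over Q, so G = Gal(f/Q) is one of the 16 transitive subgroups 6T1, ..., 6T16 of S_6. The discriminant of f is -152796047606667, which is not a perfect square, so G is not contained in A_6. The transitive groups of degree 6 not contained in A_6 are: C_6 (6T1, order 6), S_3 (6T2, order 6), D_6 (6T3, order 12), C_3 x S_3 (6T5, order 18), A_4 x C_2 (6T6, order 24), S_4 (6T8, order 24), S_3 x S_3 (6T9, order 36), S_4 x C_2 (6T11, order 48), (S_3 x S_3) : C_2 (6T13, order 72), PGL(2,5) (6T14, order 120), S_6 (6T16, order 720). By Dedekind's theorem, for a prime p not dividing disc(f) the degrees of the irreducible factors of f mod p form the cycle type of an element of G. Factoring f modulo the 33 such primes p <= 149 (skipping 3, 43, which divide the discriminant), each new pattern first appears at: mod 2: f = (x^6 + x^3 + 1), pattern 6; mod 7: f = (x + 1)(x + 2)(x + 3)(x^3 + 6x^2 + 2x + 1), pattern 3+1+1+1; mod 17: f = (x^2 + 6x + 3)(x^2 + 8x + 6)(x^2 + 15x + 13), pattern 2+2+2; mod 19: f = (x^3 + 6x^2 + 10x + 11)(x^3 + 6x^2 + 15x + 15), pattern 3+3; mod 73: f = (x + 4)(x + 25)(x + 36)(x + 39)(x + 55)(x + 72), pattern 1+1+1+1+1+1. No other pattern occurs in this range, so the set of observed cycle types is {6, 3+1+1+1, 2+2+2, 3+3, 1+1+1+1+1+1}. The candidates containing elements of all these cycle types are C_3 x S_3 (6T5) of order 18, S_3 x S_3 (6T9) of order 36, (S_3 x S_3) : C_2 (6T13) of order 72, S_6 (6T16) of order 720; the others are excluded. The observed types are precisely the cycle types that occur in C_3 x S_3 (6T5). Each of the other remaining candidates has further cycle types, and by the Chebotarev density theorem the matching factorization patterns would occur for a proportion of primes equal to their share of the group: S_3 x S_3 (6T9) additionally contains elements of type 2+2+1+1 (9 of its 36 elements, about 25% of primes); (S_3 x S_3) : C_2 (6T13) additionally contains elements of type 4+2, 3+2+1, 2+2+1+1, 2+1+1+1+1 (45 of its 72 elements, about 62% of primes); S_6 (6T16) additionally contains elements of type 5+1, 4+2, 4+1+1, 3+2+1, 2+2+1+1, 2+1+1+1+1 (504 of its 720 elements, about 70% of primes). None of the 33 primes tested shows any such pattern (for each of these groups the chance of that is below 10^-4), which rules them out. Hence G = C_3 x S_3 (6T5), of order 18.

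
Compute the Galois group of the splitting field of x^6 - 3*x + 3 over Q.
The polynomial f is an irreducible sextic over Q, so G = Gal(f/Q) is one of the 16 transitive subgroups 6T1, ..., 6T16 of S_6. The discriminant of f is -9059283, which is not a perfect square, so G is not contained in A_6. The transitive groups of degree 6 not contained in A_6 are: C_6 (6T1, order 6), S_3 (6T2, order 6), D_6 (6T3, order 12), C_3 x S_3 (6T5, order 18), A_4 x C_2 (6T6, order 24), S_4 (6T8, order 24), S_3 x S_3 (6T9, order 36), S_4 x C_2 (6T11, order 48), (S_3 x S_3) : C_2 (6T13, order 72), PGL(2,5) (6T14, order 120), S_6 (6T16, order 720). By Dedekind's theorem, for a prime p not dividing disc(f) the degrees of the irreducible factors of f mod p form the cycle type of an element of G. Factoring f modulo the 28 such primes p <= 127 (skipping 3, 17, 43, which divide the discriminant), each new pattern first appears at: mod 2: f = (x^6 + x + 1), pattern 6; mod 7: f = (x + 1)(x^2 + 4x + 6)(x^3 + 2x^2 + x + 4), pattern 3+2+1; mod 11: f = (x^2 + 9x + 2)(x^4 + 2x^3 + 2x^2 + 7), pattern 4+2; mod 13: f = (x + 3)(x + 8)(x^2 + 3x + 6)(x^2 + 12x + 3), pattern 2+2+1+1; mod 61: f = (x + 40)(x + 51)(x + 57)(x + 59)(x^2 + 37x + 50), pattern 2+1+1+1+1; mod 97: f = (x + 48)(x + 85)(x + 87)(x^3 + 71x^2 + 60x + 63), pattern 3+1+1+1; mod 113: f = (x^2 + 49x + 72)(x^2 + 68x + 105)(x^2 + 109x + 10), pattern 2+2+2; mod 127: f = (x^3 + 39x^2 + 106x + 109)(x^3 + 88x^2 + 18x + 21), pattern 3+3. No other pattern occurs in this range, so the set of observed cycle types is {6, 3+2+1, 4+2, 2+2+1+1, 2+1+1+1+1, 3+1+1+1, 2+2+2, 3+3}. The candidates containing elements of all these cycle types are (S_3 x S_3) : C_2 (6T13) of order 72, S_6 (6T16) of order 720; the others are excluded. The observed types are precisely the cycle types that occur in (S_3 x S_3) : C_2 (6T13) (apart from the identity). Each of the other remaining candidates has further cycle types, and by the Chebotarev density theorem the matching factorization patterns would occur for a proportion of primes equal to their share of the group: S_6 (6T16) additionally contains elements of type 5+1, 4+1+1 (234 of its 720 elements, about 32% of primes). None of the 28 primes tested shows any such pattern (for each of these groups the chance of that is below 10^-4), which rules them out. Hence G = (S_3 x S_3) : C_2 (6T13), of order 72.

(S_3 x S_3) : C_2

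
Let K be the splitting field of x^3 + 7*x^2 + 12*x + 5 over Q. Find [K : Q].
The degree of the splitting field over Q equals the order of the Galois group, so first determine the group. The polynomial is an irreducible cubic over Q and its discriminant is 169 = 13^2, a perfect square. For an irreducible cubic, a square discriminant forces the Galois group to be A_3, the cyclic group of order 3. The Galois group C_3 (3T1) has order 3, so the splitting field has degree 3 over Q.

3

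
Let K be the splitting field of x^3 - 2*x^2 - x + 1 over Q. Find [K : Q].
The degree of the splitting field over Q equals the order of the Galois group, so first determine the group. The polynomial is an irreducible cubic over Q and its discriminant is 49 = 7^2, a perfect square. For an irreducible cubic, a square discriminant forces the Galois group to be A_3, the cyclic group of order 3. The Galois group C_3 (3T1) has order 3, so the splitting field has degree 3 over Q.

3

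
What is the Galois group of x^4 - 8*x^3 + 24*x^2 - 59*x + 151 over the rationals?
The polynomial is an irreducible quartic over Q and its discriminant is 121699989, which is not a perfect square, so the Galois group is not contained in A_4. The resolvent cubic y^3 - 24*y^2 - 132*y + 1351 is irreducible over Q. An irreducible resolvent with non-square discriminant gives S_4.

S_4 (order 24)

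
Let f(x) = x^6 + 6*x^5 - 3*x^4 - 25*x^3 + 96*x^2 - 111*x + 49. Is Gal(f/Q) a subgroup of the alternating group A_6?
No

The polynomial is irreducible of degree 6 over Q. Its discriminant is -152796047606667, which is not a perfect square. A Galois group lies in the alternating group exactly when the discriminant is a square in Q, so the Galois group (C_3 x S_3) is not contained in A_6.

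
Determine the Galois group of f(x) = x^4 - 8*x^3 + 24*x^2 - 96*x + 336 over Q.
The polynomial is an irreducible quartic over Q and its discriminant is 1358954496 = 36864^2, a perfect square, so the Galois group is contained in A_4. The resolvent cubic y^3 - 24*y^2 - 576*y + 1536 is irreducible over Q. An irreducible resolvent with square discriminant gives A_4.

A_4 (order 12)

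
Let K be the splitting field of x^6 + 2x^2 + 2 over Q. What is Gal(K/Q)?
S_4 x C_2 (also written S4xC2)

The polynomial f is an irreducible sextic over Q, so G = Gal(f/Q) is one of the 16 transitive subgroups 6T1, ..., 6T16 of S_6. The discriminant of f is -2508800, which is not a perfect square, so G is not contained in A_6. The transitive groups of degree 6 not contained in A_6 are: C_6 (6T1, order 6), S_3 (6T2, order 6), D_6 (6T3, order 12), C_3 x S_3 (6T5, order 18), A_4 x C_2 (6T6, order 24), S_4 (6T8, order 24), S_3 x S_3 (6T9, order 36), S_4 x C_2 (6T11, order 48), (S_3 x S_3) : C_2 (6T13, order 72), PGL(2,5) (6T14, order 120), S_6 (6T16, order 720). By Dedekind's theorem, for a prime p not dividing disc(f) the degrees of the irreducible factors of f mod p form the cycle type of an element of G. Factoring f modulo the 17 such primes p <= 71 (skipping 2, 5, 7, which divide the discriminant), each new pattern first appears at: mod 3: f = (x^3 + x^2 + 2x + 1)(x^3 + 2x^2 + 2x + 2), pattern 3+3; mod 13: f = (x^6 + 2x^2 + 2), pattern 6; mod 19: f = (x^2 + 5)(x^4 + 14x^2 + 8), pattern 4+2; mod 23: f = (x + 11)(x + 12)(x^4 + 6x^2 + 15), pattern 4+1+1; mod 53: f = (x^2 + 45)(x^2 + 11x + 38)(x^2 + 42x + 38), pattern 2+2+2; mod 59: f = (x + 4)(x + 55)(x^2 + 5x + 50)(x^2 + 54x + 50), pattern 2+2+1+1; mod 71: f = (x + 8)(x + 11)(x + 60)(x + 63)(x^2 + 43), pattern 2+1+1+1+1. No other pattern occurs in this range, so the set of observed cycle types is {3+3, 6, 4+2, 4+1+1, 2+2+2, 2+2+1+1, 2+1+1+1+1}. The candidates containing elements of all these cycle types are S_4 x C_2 (6T11) of order 48, S_6 (6T16) of order 720; the others are excluded. The observed types are precisely the cycle types that occur in S_4 x C_2 (6T11) (apart from the identity). Each of the other remaining candidates has further cycle types, and by the Chebotarev density theorem the matching factorization patterns would occur for a proportion of primes equal to their share of the group: S_6 (6T16) additionally contains elements of type 5+1, 3+2+1, 3+1+1+1 (304 of its 720 elements, about 42% of primes). None of the 17 primes tested shows any such pattern (for each of these groups the chance of that is below 10^-4), which rules them out. Hence G = S_4 x C_2 (6T11), of order 48.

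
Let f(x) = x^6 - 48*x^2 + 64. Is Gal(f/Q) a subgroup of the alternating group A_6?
The polynomial is irreducible of degree 6 over Q. Its discriminant is -450868486864896, which is not a perfect square. A Galois group lies in the alternating group exactly when the discriminant is a square in Q, so the Galois group (A_4 x C_2) is not contained in A_6.

No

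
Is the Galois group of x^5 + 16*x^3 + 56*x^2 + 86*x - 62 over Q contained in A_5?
The polynomial is irreducible of degree 5 over Q. Its discriminant is 14481115570000, which is not a perfect square. A Galois group lies in the alternating group exactly when the discriminant is a square in Q, so the Galois group (S_5) is not contained in A_5.

No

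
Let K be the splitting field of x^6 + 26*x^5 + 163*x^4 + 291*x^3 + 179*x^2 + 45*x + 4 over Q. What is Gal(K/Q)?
The polynomial f is an irreducible sextic over Q, so G = Gal(f/Q) is one of the 16 transitive subgroups 6T1, ..., 6T16 of S_6. The discriminant of f is 30991489 = 5567^2, a perfect square, so G is contained in A_6. The transitive groups of degree 6 contained in A_6 are: A_4 (6T4, order 12), S_4 (6T7, order 24), (C_3 x C_3) : C_4 (6T10, order 36), PSL(2,5) (6T12, order 60), A_6 (6T15, order 360). By Dedekind's theorem, for a prime p not dividing disc(f) the degrees of the irreducible factors of f mod p form the cycle type of an element of G. Factoring f modulo the 21 such primes p <= 79 (skipping 19, which divides the discriminant), each new pattern first appears at: mod 2: f = (x)(x^5 + x^3 + x^2 + x + 1), pattern 5+1; mod 7: f = (x^3 + 2x^2 + 1)(x^3 + 3x^2 + 3x + 4), pattern 3+3; mod 61: f = (x + 9)(x + 15)(x^2 + 5x + 41)(x^2 + 58x + 15), pattern 2+2+1+1. No other pattern occurs in this range, so the set of observed cycle types is {5+1, 3+3, 2+2+1+1}. The candidates containing elements of all these cycle types are PSL(2,5) (6T12) of order 60, A_6 (6T15) of order 360; the others are excluded. The observed types are precisely the cycle types that occur in PSL(2,5) (6T12) (apart from the identity). Each of the other remaining candidates has further cycle types, and by the Chebotarev density theorem the matching factorization patterns would occur for a proportion of primes equal to their share of the group: A_6 (6T15) additionally contains elements of type 4+2, 3+1+1+1 (130 of its 360 elements, about 36% of primes). None of the 21 primes tested shows any such pattern (for each of these groups the chance of that is below 10^-4), which rules them out. Hence G = PSL(2,5) (6T12), of order 60.

PSL(2,5), A_5 acting on 6 points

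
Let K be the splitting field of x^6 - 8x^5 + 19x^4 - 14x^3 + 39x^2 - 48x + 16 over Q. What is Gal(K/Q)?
The polynomial f is an irreducible sextic over Q, so G = Gal(f/Q) is one of the 16 transitive subgroups 6T1, ..., 6T16 of S_6. The discriminant of f is 90962560000 = 301600^2, a perfect square, so G is contained in A_6. The transitive groups of degree 6 contained in A_6 are: A_4 (6T4, order 12), S_4 (6T7, order 24), (C_3 x C_3) : C_4 (6T10, order 36), PSL(2,5) (6T12, order 60), A_6 (6T15, order 360). By Dedekind's theorem, for a prime p not dividing disc(f) the degrees of the irreducible factors of f mod p form the cycle type of an element of G. Factoring f modulo the 19 such primes p <= 83 (skipping 2, 5, 13, 29, which divide the discriminant), each new pattern first appears at: mod 3: f = (x^2 + 2x + 2)(x^4 + 2x^3 + x^2 + x + 2), pattern 4+2; mod 11: f = (x^3 + 4x^2 + 10x + 2)(x^3 + 10x^2 + 2x + 8), pattern 3+3; mod 19: f = (x + 14)(x + 17)(x^2 + 9)(x^2 + 18x + 12), pattern 2+2+1+1; mod 61: f = (x + 13)(x + 23)(x + 30)(x^3 + 48x^2 + 47x + 46), pattern 3+1+1+1. No other pattern occurs in this range, so the set of observed cycle types is {4+2, 3+3, 2+2+1+1, 3+1+1+1}. The candidates containing elements of all these cycle types are (C_3 x C_3) : C_4 (6T10) of order 36, A_6 (6T15) of order 360; the others are excluded. The observed types are precisely the cycle types that occur in (C_3 x C_3) : C_4 (6T10) (apart from the identity). Each of the other remaining candidates has further cycle types, and by the Chebotarev density theorem the matching factorization patterns would occur for a proportion of primes equal to their share of the group: A_6 (6T15) additionally contains elements of type 5+1 (144 of its 360 elements, about 40% of primes). None of the 19 primes tested shows any such pattern (for each of these groups the chance of that is below 10^-4), which rules them out. Hence G = (C_3 x C_3) : C_4 (6T10), of order 36.

(C_3 x C_3) : C_4 (order 36)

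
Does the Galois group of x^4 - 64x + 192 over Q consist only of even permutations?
Yes

The polynomial is irreducible of degree 4 over Q. Its discriminant is 1358954496 = 36864^2, a perfect square. A Galois group lies in the alternating group exactly when the discriminant is a square in Q, so the Galois group (A_4) is contained in A_4.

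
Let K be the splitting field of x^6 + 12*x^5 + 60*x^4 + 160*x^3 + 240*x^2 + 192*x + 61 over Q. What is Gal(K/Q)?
6T3: D_6

The polynomial f is an irreducible sextic over Q, so G = Gal(f/Q) is one of the 16 transitive subgroups 6T1, ..., 6T16 of S_6. The discriminant of f is 11337408, which is not a perfect square, so G is not contained in A_6. The transitive groups of degree 6 not contained in A_6 are: C_6 (6T1, order 6), S_3 (6T2, order 6), D_6 (6T3, order 12), C_3 x S_3 (6T5, order 18), A_4 x C_2 (6T6, order 24), S_4 (6T8, order 24), S_3 x S_3 (6T9, order 36), S_4 x C_2 (6T11, order 48), (S_3 x S_3) : C_2 (6T13, order 72), PGL(2,5) (6T14, order 120), S_6 (6T16, order 720). By Dedekind's theorem, for a prime p not dividing disc(f) the degrees of the irreducible factors of f mod p form the cycle type of an element of G. Factoring f modulo the 79 such primes p <= 419 (skipping 2, 3, which divide the discriminant), each new pattern first appears at: mod 5: f = (x^2 + x + 1)(x^2 + 2x + 3)(x^2 + 4x + 2), pattern 2+2+2; mod 7: f = (x^6 + 5x^5 + 4x^4 + 6x^3 + 2x^2 + 3x + 5), pattern 6; mod 11: f = (x + 5)(x + 10)(x^2 + x + 7)(x^2 + 7x + 8), pattern 2+2+1+1; mod 13: f = (x^3 + 6x^2 + 12x + 4)(x^3 + 6x^2 + 12x + 12), pattern 3+3; mod 61: f = (x)(x + 4)(x + 28)(x + 30)(x + 35)(x + 37), pattern 1+1+1+1+1+1. No other pattern occurs in this range, so the set of observed cycle types is {2+2+2, 6, 2+2+1+1, 3+3, 1+1+1+1+1+1}. The candidates containing elements of all these cycle types are D_6 (6T3) of order 12, A_4 x C_2 (6T6) of order 24, S_3 x S_3 (6T9) of order 36, S_4 x C_2 (6T11) of order 48, (S_3 x S_3) : C_2 (6T13) of order 72, PGL(2,5) (6T14) of order 120, S_6 (6T16) of order 720; the others are excluded. The observed types are precisely the cycle types that occur in D_6 (6T3). Each of the other remaining candidates has further cycle types, and by the Chebotarev density theorem the matching factorization patterns would occur for a proportion of primes equal to their share of the group: A_4 x C_2 (6T6) additionally contains elements of type 2+1+1+1+1 (3 of its 24 elements, about 12% of primes); S_3 x S_3 (6T9) additionally contains elements of type 3+1+1+1 (4 of its 36 elements, about 11% of primes); S_4 x C_2 (6T11) additionally contains elements of type 4+2, 4+1+1, 2+1+1+1+1 (15 of its 48 elements, about 31% of primes); (S_3 x S_3) : C_2 (6T13) additionally contains elements of type 4+2, 3+2+1, 3+1+1+1, 2+1+1+1+1 (40 of its 72 elements, about 56% of primes); PGL(2,5) (6T14) additionally contains elements of type 5+1, 4+1+1 (54 of its 120 elements, about 45% of primes); S_6 (6T16) additionally contains elements of type 5+1, 4+2, 4+1+1, 3+2+1, 3+1+1+1, 2+1+1+1+1 (499 of its 720 elements, about 69% of primes). None of the 79 primes tested shows any such pattern (for each of these groups the chance of that is below 10^-4), which rules them out. Hence G = D_6 (6T3), of order 12.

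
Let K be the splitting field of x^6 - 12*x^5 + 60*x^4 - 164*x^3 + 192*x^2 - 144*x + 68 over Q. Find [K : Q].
12

The degree of the splitting field over Q equals the order of the Galois group, so first determine the group. The polynomial f is an irreducible sextic over Q, so G = Gal(f/Q) is one of the 16 transitive subgroups 6T1, ..., 6T16 of S_6. The discriminant of f is 5114284084297728, which is not a perfect square, so G is not contained in A_6. The transitive groups of degree 6 not contained in A_6 are: C_6 (6T1, order 6), S_3 (6T2, order 6), D_6 (6T3, order 12), C_3 x S_3 (6T5, order 18), A_4 x C_2 (6T6, order 24), S_4 (6T8, order 24), S_3 x S_3 (6T9, order 36), S_4 x C_2 (6T11, order 48), (S_3 x S_3) : C_2 (6T13, order 72), PGL(2,5) (6T14, order 120), S_6 (6T16, order 720). By Dedekind's theorem, for a prime p not dividing disc(f) the degrees of the irreducible factors of f mod p form the cycle type of an element of G. Factoring f modulo the 79 such primes p <= 431 (skipping 2, 3, 31, 59, which divide the discriminant), each new pattern first appears at: mod 5: f = (x^2 + 3)(x^2 + x + 2)(x^2 + 2x + 3), pattern 2+2+2; mod 7: f = (x^3 + x^2 + x + 2)(x^3 + x^2 + 2x + 6), pattern 3+3; mod 13: f = (x^6 + x^5 + 8x^4 + 5x^3 + 10x^2 + 12x + 3), pattern 6; mod 17: f = (x)(x + 14)(x^2 + 11x + 14)(x^2 + 14x + 1), pattern 2+2+1+1; mod 127: f = (x + 5)(x + 22)(x + 45)(x + 92)(x + 94)(x + 111), pattern 1+1+1+1+1+1. No other pattern occurs in this range, so the set of observed cycle types is {2+2+2, 3+3, 6, 2+2+1+1, 1+1+1+1+1+1}. The candidates containing elements of all these cycle types are D_6 (6T3) of order 12, A_4 x C_2 (6T6) of order 24, S_3 x S_3 (6T9) of order 36, S_4 x C_2 (6T11) of order 48, (S_3 x S_3) : C_2 (6T13) of order 72, PGL(2,5) (6T14) of order 120, S_6 (6T16) of order 720; the others are excluded. The observed types are precisely the cycle types that occur in D_6 (6T3). Each of the other remaining candidates has further cycle types, and by the Chebotarev density theorem the matching factorization patterns would occur for a proportion of primes equal to their share of the group: A_4 x C_2 (6T6) additionally contains elements of type 2+1+1+1+1 (3 of its 24 elements, about 12% of primes); S_3 x S_3 (6T9) additionally contains elements of type 3+1+1+1 (4 of its 36 elements, about 11% of primes); S_4 x C_2 (6T11) additionally contains elements of type 4+2, 4+1+1, 2+1+1+1+1 (15 of its 48 elements, about 31% of primes); (S_3 x S_3) : C_2 (6T13) additionally contains elements of type 4+2, 3+2+1, 3+1+1+1, 2+1+1+1+1 (40 of its 72 elements, about 56% of primes); PGL(2,5) (6T14) additionally contains elements of type 5+1, 4+1+1 (54 of its 120 elements, about 45% of primes); S_6 (6T16) additionally contains elements of type 5+1, 4+2, 4+1+1, 3+2+1, 3+1+1+1, 2+1+1+1+1 (499 of its 720 elements, about 69% of primes). None of the 79 primes tested shows any such pattern (for each of these groups the chance of that is below 10^-4), which rules them out. Hence G = D_6 (6T3), of order 12. The Galois group D_6 (6T3) has order 12, so the splitting field has degree 12 over Q.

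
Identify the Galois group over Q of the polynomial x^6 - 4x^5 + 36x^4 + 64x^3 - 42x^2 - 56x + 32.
The polynomial f is an irreducible sextic over Q, so G = Gal(f/Q) is one of the 16 transitive subgroups 6T1, ..., 6T16 of S_6. The discriminant of f is -8084222443520000, which is not a perfect square, so G is not contained in A_6. The transitive groups of degree 6 not contained in A_6 are: C_6 (6T1, order 6), S_3 (6T2, order 6), D_6 (6T3, order 12), C_3 x S_3 (6T5, order 18), A_4 x C_2 (6T6, order 24), S_4 (6T8, order 24), S_3 x S_3 (6T9, order 36), S_4 x C_2 (6T11, order 48), (S_3 x S_3) : C_2 (6T13, order 72), PGL(2,5) (6T14, order 120), S_6 (6T16, order 720). By Dedekind's theorem, for a prime p not dividing disc(f) the degrees of the irreducible factors of f mod p form the cycle type of an element of G. Factoring f modulo the 22 such primes p <= 89 (skipping 2, 5, which divide the discriminant), each new pattern first appears at: mod 3: f = (x^3 + 2x + 2)(x^3 + 2x^2 + x + 1), pattern 3+3; mod 7: f = (x^2 + x + 4)(x^2 + 3x + 6)(x^2 + 6x + 6), pattern 2+2+2; mod 13: f = (x + 4)(x + 10)(x^4 + 8x^3 + x^2 + 3x + 6), pattern 4+1+1; mod 43: f = (x + 33)(x + 36)(x^2 + 16x + 14)(x^2 + 40x + 6), pattern 2+2+1+1. No other pattern occurs in this range, so the set of observed cycle types is {3+3, 2+2+2, 4+1+1, 2+2+1+1}. The candidates containing elements of all these cycle types are S_4 (6T8) of order 24, S_4 x C_2 (6T11) of order 48, PGL(2,5) (6T14) of order 120, S_6 (6T16) of order 720; the others are excluded. The observed types are precisely the cycle types that occur in S_4 (6T8) (apart from the identity). Each of the other remaining candidates has further cycle types, and by the Chebotarev density theorem the matching factorization patterns would occur for a proportion of primes equal to their share of the group: S_4 x C_2 (6T11) additionally contains elements of type 6, 4+2, 2+1+1+1+1 (17 of its 48 elements, about 35% of primes); PGL(2,5) (6T14) additionally contains elements of type 6, 5+1 (44 of its 120 elements, about 37% of primes); S_6 (6T16) additionally contains elements of type 6, 5+1, 4+2, 3+2+1, 3+1+1+1, 2+1+1+1+1 (529 of its 720 elements, about 73% of primes). None of the 22 primes tested shows any such pattern (for each of these groups the chance of that is below 10^-4), which rules them out. Hence G = S_4 (6T8), of order 24.

6T8: S_4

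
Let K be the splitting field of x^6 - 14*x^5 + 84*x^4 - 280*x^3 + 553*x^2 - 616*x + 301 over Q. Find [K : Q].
The degree of the splitting field over Q equals the order of the Galois group, so first determine the group. The polynomial f is an irreducible sextic over Q, so G = Gal(f/Q) is one of the 16 transitive subgroups 6T1, ..., 6T16 of S_6. The discriminant of f is -1075648, which is not a perfect square, so G is not contained in A_6. The transitive groups of degree 6 not contained in A_6 are: C_6 (6T1, order 6), S_3 (6T2, order 6), D_6 (6T3, order 12), C_3 x S_3 (6T5, order 18), A_4 x C_2 (6T6, order 24), S_4 (6T8, order 24), S_3 x S_3 (6T9, order 36), S_4 x C_2 (6T11, order 48), (S_3 x S_3) : C_2 (6T13, order 72), PGL(2,5) (6T14, order 120), S_6 (6T16, order 720). By Dedekind's theorem, for a prime p not dividing disc(f) the degrees of the irreducible factors of f mod p form the cycle type of an element of G. Factoring f modulo the 37 such primes p <= 167 (skipping 2, 7, which divide the discriminant), each new pattern first appears at: mod 3: f = (x^6 + x^5 + 2x^3 + x^2 + 2x + 1), pattern 6; mod 11: f = (x^3 + 2x^2 + 2x + 3)(x^3 + 6x^2 + 4x + 5), pattern 3+3; mod 13: f = (x^2 + 8)(x^2 + x + 4)(x^2 + 11x + 9), pattern 2+2+2; mod 29: f = (x + 9)(x + 10)(x + 12)(x + 18)(x + 25)(x + 28), pattern 1+1+1+1+1+1. No other pattern occurs in this range, so the set of observed cycle types is {6, 3+3, 2+2+2, 1+1+1+1+1+1}. The candidates containing elements of all these cycle types are C_6 (6T1) of order 6, D_6 (6T3) of order 12, C_3 x S_3 (6T5) of order 18, A_4 x C_2 (6T6) of order 24, S_3 x S_3 (6T9) of order 36, S_4 x C_2 (6T11) of order 48, (S_3 x S_3) : C_2 (6T13) of order 72, PGL(2,5) (6T14) of order 120, S_6 (6T16) of order 720; the others are excluded. The observed types are precisely the cycle types that occur in C_6 (6T1). Each of the other remaining candidates has further cycle types, and by the Chebotarev density theorem the matching factorization patterns would occur for a proportion of primes equal to their share of the group: D_6 (6T3) additionally contains elements of type 2+2+1+1 (3 of its 12 elements, about 25% of primes); C_3 x S_3 (6T5) additionally contains elements of type 3+1+1+1 (4 of its 18 elements, about 22% of primes); A_4 x C_2 (6T6) additionally contains elements of type 2+2+1+1, 2+1+1+1+1 (6 of its 24 elements, about 25% of primes); S_3 x S_3 (6T9) additionally contains elements of type 3+1+1+1, 2+2+1+1 (13 of its 36 elements, about 36% of primes); S_4 x C_2 (6T11) additionally contains elements of type 4+2, 4+1+1, 2+2+1+1, 2+1+1+1+1 (24 of its 48 elements, about 50% of primes); (S_3 x S_3) : C_2 (6T13) additionally contains elements of type 4+2, 3+2+1, 3+1+1+1, 2+2+1+1, 2+1+1+1+1 (49 of its 72 elements, about 68% of primes); PGL(2,5) (6T14) additionally contains elements of type 5+1, 4+1+1, 2+2+1+1 (69 of its 120 elements, about 58% of primes); S_6 (6T16) additionally contains elements of type 5+1, 4+2, 4+1+1, 3+2+1, 3+1+1+1, 2+2+1+1, 2+1+1+1+1 (544 of its 720 elements, about 76% of primes). None of the 37 primes tested shows any such pattern (for each of these groups the chance of that is below 10^-4), which rules them out. Hence G = C_6 (6T1), of order 6. The Galois group C_6 (6T1) has order 6, so the splitting field has degree 6 over Q.

6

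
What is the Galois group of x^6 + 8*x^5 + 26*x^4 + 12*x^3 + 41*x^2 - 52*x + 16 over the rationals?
The polynomial f is an irreducible sextic over Q, so G = Gal(f/Q) is one of the 16 transitive subgroups 6T1, ..., 6T16 of S_6. The discriminant of f is -1080641454080000, which is not a perfect square, so G is not contained in A_6. The transitive groups of degree 6 not contained in A_6 are: C_6 (6T1, order 6), S_3 (6T2, order 6), D_6 (6T3, order 12), C_3 x S_3 (6T5, order 18), A_4 x C_2 (6T6, order 24), S_4 (6T8, order 24), S_3 x S_3 (6T9, order 36), S_4 x C_2 (6T11, order 48), (S_3 x S_3) : C_2 (6T13, order 72), PGL(2,5) (6T14, order 120), S_6 (6T16, order 720). By Dedekind's theorem, for a prime p not dividing disc(f) the degrees of the irreducible factors of f mod p form the cycle type of an element of G. Factoring f modulo the 22 such primes p <= 89 (skipping 2, 5, which divide the discriminant), each new pattern first appears at: mod 3: f = (x^3 + 2x + 1)(x^3 + 2x^2 + 1), pattern 3+3; mod 7: f = (x^2 + 1)(x^2 + 3x + 1)(x^2 + 5x + 2), pattern 2+2+2; mod 13: f = (x + 9)(x + 12)(x^4 + 9x^2 + 5x + 4), pattern 4+1+1; mod 43: f = (x + 35)(x + 40)(x^2 + 25x + 35)(x^2 + 37x + 25), pattern 2+2+1+1. No other pattern occurs in this range, so the set of observed cycle types is {3+3, 2+2+2, 4+1+1, 2+2+1+1}. The candidates containing elements of all these cycle types are S_4 (6T8) of order 24, S_4 x C_2 (6T11) of order 48, PGL(2,5) (6T14) of order 120, S_6 (6T16) of order 720; the others are excluded. The observed types are precisely the cycle types that occur in S_4 (6T8) (apart from the identity). Each of the other remaining candidates has further cycle types, and by the Chebotarev density theorem the matching factorization patterns would occur for a proportion of primes equal to their share of the group: S_4 x C_2 (6T11) additionally contains elements of type 6, 4+2, 2+1+1+1+1 (17 of its 48 elements, about 35% of primes); PGL(2,5) (6T14) additionally contains elements of type 6, 5+1 (44 of its 120 elements, about 37% of primes); S_6 (6T16) additionally contains elements of type 6, 5+1, 4+2, 3+2+1, 3+1+1+1, 2+1+1+1+1 (529 of its 720 elements, about 73% of primes). None of the 22 primes tested shows any such pattern (for each of these groups the chance of that is below 10^-4), which rules them out. Hence G = S_4 (6T8), of order 24.

S_4 (order 24)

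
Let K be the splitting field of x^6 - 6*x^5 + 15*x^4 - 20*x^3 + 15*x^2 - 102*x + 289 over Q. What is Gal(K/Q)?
(S_3 x S_3) : C_2, the group 6T13 of order 72

The polynomial f is an irreducible sextic over Q, so G = Gal(f/Q) is one of the 16 transitive subgroups 6T1, ..., 6T16 of S_6. The discriminant of f is -9727331052552192, which is not a perfect square, so G is not contained in A_6. The transitive groups of degree 6 not contained in A_6 are: C_6 (6T1, order 6), S_3 (6T2, order 6), D_6 (6T3, order 12), C_3 x S_3 (6T5, order 18), A_4 x C_2 (6T6, order 24), S_4 (6T8, order 24), S_3 x S_3 (6T9, order 36), S_4 x C_2 (6T11, order 48), (S_3 x S_3) : C_2 (6T13, order 72), PGL(2,5) (6T14, order 120), S_6 (6T16, order 720). By Dedekind's theorem, for a prime p not dividing disc(f) the degrees of the irreducible factors of f mod p form the cycle type of an element of G. Factoring f modulo the 27 such primes p <= 127 (skipping 2, 3, 17, 43, which divide the discriminant), each new pattern first appears at: mod 5: f = (x^6 + 4x^5 + 3x + 4), pattern 6; mod 7: f = (x + 1)(x^2 + 6x + 3)(x^3 + x^2 + 6x + 3), pattern 3+2+1; mod 11: f = (x^2 + 5x + 2)(x^4 + 2x^2 + 3x + 7), pattern 4+2; mod 13: f = (x + 2)(x + 5)(x^2 + 4x + 6)(x^2 + 9x + 2), pattern 2+2+1+1; mod 61: f = (x + 18)(x + 40)(x + 52)(x + 56)(x^2 + 11x + 5), pattern 2+1+1+1+1; mod 97: f = (x + 72)(x + 76)(x + 95)(x^3 + 42x^2 + 56x + 17), pattern 3+1+1+1; mod 113: f = (x^2 + 21x + 59)(x^2 + 96x + 78)(x^2 + 103x + 49), pattern 2+2+2; mod 127: f = (x^3 + 46x^2 + 104x + 17)(x^3 + 75x^2 + 17x + 17), pattern 3+3. No other pattern occurs in this range, so the set of observed cycle types is {6, 3+2+1, 4+2, 2+2+1+1, 2+1+1+1+1, 3+1+1+1, 2+2+2, 3+3}. The candidates containing elements of all these cycle types are (S_3 x S_3) : C_2 (6T13) of order 72, S_6 (6T16) of order 720; the others are excluded. The observed types are precisely the cycle types that occur in (S_3 x S_3) : C_2 (6T13) (apart from the identity). Each of the other remaining candidates has further cycle types, and by the Chebotarev density theorem the matching factorization patterns would occur for a proportion of primes equal to their share of the group: S_6 (6T16) additionally contains elements of type 5+1, 4+1+1 (234 of its 720 elements, about 32% of primes). None of the 27 primes tested shows any such pattern (for each of these groups the chance of that is below 10^-4), which rules them out. Hence G = (S_3 x S_3) : C_2 (6T13), of order 72.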